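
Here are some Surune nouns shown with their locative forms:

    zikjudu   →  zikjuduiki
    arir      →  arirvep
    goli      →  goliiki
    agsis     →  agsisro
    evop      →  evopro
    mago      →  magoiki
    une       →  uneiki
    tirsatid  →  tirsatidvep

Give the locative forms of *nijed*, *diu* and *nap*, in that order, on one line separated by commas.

The suffix is conditioned by the final sound: -ro when the stem ends in a voiceless consonant (*agsis*, *evop*); -vep when the stem ends in a voiced consonant (*arir*, *tirsatid*); -iki when the stem ends in a vowel (*zikjudu*, *goli*, *mago*, *une*).
*nijed*: final sound = /d/, a voiced consonant → -vep → *nijedvep*.
Since the final sound of *diu* is /u/ (a vowel), it takes -iki, giving *diuiki*.
*nap* — final sound /p/ (a voiceless consonant) → -ro → *napro*.

nijedvep, diuiki, napro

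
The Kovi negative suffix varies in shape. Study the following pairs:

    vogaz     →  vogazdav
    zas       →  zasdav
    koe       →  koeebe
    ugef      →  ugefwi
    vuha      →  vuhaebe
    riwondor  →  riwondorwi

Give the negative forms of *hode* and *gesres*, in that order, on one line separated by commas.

hodeebe, gesresdav

The pattern is sibilance of the final sound: -dav when the stem ends in a sibilant (*vogaz*, *zas*); -wi when the stem ends in a non-sibilant consonant (*ugef*, *riwondor*); -ebe when the stem ends in a vowel (*koe*, *vuha*).
*hode* — final sound /e/ (a vowel) → -ebe → *hodeebe*.
The final sound of *gesres* is /s/, which is a sibilant, so the suffix is -dav, giving *gesresdav*.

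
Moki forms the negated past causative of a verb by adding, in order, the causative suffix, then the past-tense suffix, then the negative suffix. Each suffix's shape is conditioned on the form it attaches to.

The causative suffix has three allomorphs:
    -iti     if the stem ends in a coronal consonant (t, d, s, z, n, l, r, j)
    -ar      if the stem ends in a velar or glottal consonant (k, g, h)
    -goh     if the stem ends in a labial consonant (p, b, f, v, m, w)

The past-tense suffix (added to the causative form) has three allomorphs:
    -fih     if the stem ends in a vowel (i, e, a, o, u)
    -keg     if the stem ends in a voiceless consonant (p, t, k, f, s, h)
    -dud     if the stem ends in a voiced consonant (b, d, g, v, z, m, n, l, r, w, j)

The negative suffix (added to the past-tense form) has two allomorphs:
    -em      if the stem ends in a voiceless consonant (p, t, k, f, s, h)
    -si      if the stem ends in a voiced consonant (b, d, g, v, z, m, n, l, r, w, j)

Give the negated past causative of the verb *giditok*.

*giditok*: final consonant = /k/, velar/glottal → -ar → *giditokar*.
The final sound of the causative form *giditokar* is /r/, which is a voiced consonant, so the past-tense suffix is -dud, giving *giditokardud*.
The final consonant of the past-tense form *giditokardud* is /d/, which is voiced, so the negative suffix is -si, giving *giditokardudsi*.

giditokardudsi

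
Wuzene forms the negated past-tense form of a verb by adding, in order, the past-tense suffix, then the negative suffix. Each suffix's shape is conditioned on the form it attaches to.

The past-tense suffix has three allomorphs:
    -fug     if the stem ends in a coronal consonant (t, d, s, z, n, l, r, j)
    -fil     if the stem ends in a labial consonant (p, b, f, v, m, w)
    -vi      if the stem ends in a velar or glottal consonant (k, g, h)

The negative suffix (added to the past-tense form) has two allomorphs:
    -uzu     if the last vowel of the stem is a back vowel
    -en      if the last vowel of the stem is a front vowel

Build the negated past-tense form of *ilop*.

*ilop* — final consonant /p/ (labial) → -fil → *ilopfil*.
The last vowel of the past-tense form *ilopfil* is /i/, which is a front vowel, so the negative suffix is -en, giving *ilopfilen*.

ilopfilen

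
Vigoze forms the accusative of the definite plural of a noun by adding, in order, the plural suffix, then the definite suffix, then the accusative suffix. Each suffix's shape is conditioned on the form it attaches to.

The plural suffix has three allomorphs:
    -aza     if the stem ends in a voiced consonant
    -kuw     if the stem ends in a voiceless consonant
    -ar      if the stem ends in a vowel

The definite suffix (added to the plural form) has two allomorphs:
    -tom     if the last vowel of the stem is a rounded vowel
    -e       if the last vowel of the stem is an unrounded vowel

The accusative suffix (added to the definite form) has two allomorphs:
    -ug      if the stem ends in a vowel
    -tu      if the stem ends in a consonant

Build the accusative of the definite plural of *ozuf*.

ozufkuwtomtu

*ozuf*: final sound = /f/, a voiceless consonant → -kuw → *ozufkuw*.
The last vowel of the plural form *ozufkuw* is /u/, which is a rounded vowel, so the definite suffix is -tom, giving *ozufkuwtom*.
The final sound of the definite form *ozufkuwtom* is /m/, which is a consonant, so the accusative suffix is -tu, giving *ozufkuwtomtu*.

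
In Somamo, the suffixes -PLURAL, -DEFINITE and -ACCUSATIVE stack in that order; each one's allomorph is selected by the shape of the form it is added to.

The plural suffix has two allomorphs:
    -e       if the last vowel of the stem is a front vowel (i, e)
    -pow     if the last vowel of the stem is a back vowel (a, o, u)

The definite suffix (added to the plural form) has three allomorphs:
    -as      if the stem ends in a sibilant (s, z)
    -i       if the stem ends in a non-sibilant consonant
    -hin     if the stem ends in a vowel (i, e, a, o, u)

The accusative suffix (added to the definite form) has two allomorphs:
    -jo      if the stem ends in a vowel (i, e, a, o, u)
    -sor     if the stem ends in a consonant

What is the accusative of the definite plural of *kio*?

kiopowijo

Since the last vowel of *kio* is /o/ (a back vowel), it takes -pow, giving *kiopow*.
The plural form *kiopow* — final sound /w/ (a non-sibilant consonant) → -i → *kiopowi*.
Since the final sound of the definite form *kiopowi* is /i/ (a vowel), it takes -jo, giving *kiopowijo*.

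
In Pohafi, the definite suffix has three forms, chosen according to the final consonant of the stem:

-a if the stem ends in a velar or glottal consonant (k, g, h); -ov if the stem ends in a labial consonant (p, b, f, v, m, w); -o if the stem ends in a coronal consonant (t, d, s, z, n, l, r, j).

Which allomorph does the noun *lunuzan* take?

Since the final consonant of *lunuzan* is /n/ (coronal), it takes -o.

-o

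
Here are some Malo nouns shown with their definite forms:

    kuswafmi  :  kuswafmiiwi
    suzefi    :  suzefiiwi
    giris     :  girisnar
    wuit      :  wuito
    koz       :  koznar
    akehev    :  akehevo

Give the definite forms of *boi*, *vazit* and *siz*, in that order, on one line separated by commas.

The alternation tracks the final sound of the stem — -nar when the stem ends in a sibilant (*giris*, *koz*); -o when the stem ends in a non-sibilant consonant (*wuit*, *akehev*); -iwi when the stem ends in a vowel (*kuswafmi*, *suzefi*).
*boi*: final sound = /i/, a vowel → -iwi → *boiiwi*.
*vazit*: final sound = /t/, a non-sibilant consonant → -o → *vazito*.
*siz* — final sound /z/ (a sibilant) → -nar → *siznar*.

boiiwi, vazito, siznar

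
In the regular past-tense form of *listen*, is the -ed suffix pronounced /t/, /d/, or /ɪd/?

/d/

The stem *listen* ends in a voiced sound other than /d/.
The -ed suffix is realized as /ɪd/ after /t, d/; as /t/ after other voiceless consonants; and as /d/ after other voiced sounds.
So -ed on *listen* is pronounced /d/.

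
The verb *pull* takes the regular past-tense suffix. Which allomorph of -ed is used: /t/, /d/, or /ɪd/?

The stem *pull* ends in a voiced sound other than /d/.
The -ed suffix is realized as /ɪd/ after /t, d/; as /t/ after other voiceless consonants; and as /d/ after other voiced sounds.
So -ed on *pull* is pronounced /d/.

/d/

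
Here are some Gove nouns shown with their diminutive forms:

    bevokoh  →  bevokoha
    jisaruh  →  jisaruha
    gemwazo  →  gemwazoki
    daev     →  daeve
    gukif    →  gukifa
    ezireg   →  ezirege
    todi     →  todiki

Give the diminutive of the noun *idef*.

The alternation tracks the final sound of the stem — -a when the stem ends in a voiceless consonant (*bevokoh*, *jisaruh*, *gukif*); -e when the stem ends in a voiced consonant (*daev*, *ezireg*); -ki when the stem ends in a vowel (*gemwazo*, *todi*).
The final sound of *idef* is /f/, which is a voiceless consonant, so the suffix is -a, giving *idefa*.

idefa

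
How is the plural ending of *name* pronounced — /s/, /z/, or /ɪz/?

/z/

The stem *name* ends in a voiced non-sibilant sound.
The plural suffix surfaces as /ɪz/ after sibilants, /s/ after other voiceless consonants, and /z/ after other voiced sounds.
So the plural -s on *name* is pronounced /z/.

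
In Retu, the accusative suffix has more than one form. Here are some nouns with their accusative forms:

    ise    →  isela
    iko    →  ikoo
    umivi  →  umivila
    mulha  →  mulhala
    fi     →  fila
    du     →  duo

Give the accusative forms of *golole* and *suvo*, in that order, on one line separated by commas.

gololela, suvoo

The suffix is conditioned by the last vowel: -o when the last vowel of the stem is a rounded vowel (*iko*, *du*); -la when the last vowel of the stem is an unrounded vowel (*ise*, *umivi*, *mulha*, *fi*).
Since the last vowel of *golole* is /e/ (an unrounded vowel), it takes -la, giving *gololela*.
*suvo*: last vowel = /o/, a rounded vowel → -o → *suvoo*.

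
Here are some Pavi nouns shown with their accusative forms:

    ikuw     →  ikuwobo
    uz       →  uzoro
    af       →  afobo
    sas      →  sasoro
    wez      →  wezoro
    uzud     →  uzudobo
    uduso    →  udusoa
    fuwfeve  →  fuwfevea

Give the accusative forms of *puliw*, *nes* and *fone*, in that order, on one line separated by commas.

The alternation tracks the final sound of the stem — -oro when the stem ends in a sibilant (*uz*, *sas*, *wez*); -obo when the stem ends in a non-sibilant consonant (*ikuw*, *af*, *uzud*); -a when the stem ends in a vowel (*uduso*, *fuwfeve*).
*puliw* — final sound /w/ (a non-sibilant consonant) → -obo → *puliwobo*.
*nes*: final sound = /s/, a sibilant → -oro → *nesoro*.
The final sound of *fone* is /e/, which is a vowel, so the suffix is -a, giving *fonea*.

puliwobo, nesoro, fonea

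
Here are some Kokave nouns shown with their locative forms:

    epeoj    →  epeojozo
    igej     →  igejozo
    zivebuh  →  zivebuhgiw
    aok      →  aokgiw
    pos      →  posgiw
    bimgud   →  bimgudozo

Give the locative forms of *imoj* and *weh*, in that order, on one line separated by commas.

The alternation tracks the final consonant of the stem — -giw when the stem ends in a voiceless consonant (*zivebuh*, *aok*, *pos*); -ozo when the stem ends in a voiced consonant (*epeoj*, *igej*, *bimgud*).
The final consonant of *imoj* is /j/, which is voiced, so the suffix is -ozo, giving *imojozo*.
*weh*: final consonant = /h/, voiceless → -giw → *wehgiw*.

imojozo, wehgiw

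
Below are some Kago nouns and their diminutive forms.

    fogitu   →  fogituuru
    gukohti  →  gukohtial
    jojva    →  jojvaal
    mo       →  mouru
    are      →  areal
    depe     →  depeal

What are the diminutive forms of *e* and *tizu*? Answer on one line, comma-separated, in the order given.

The suffix is conditioned by the last vowel: -uru when the last vowel of the stem is a rounded vowel (*fogitu*, *mo*); -al when the last vowel of the stem is an unrounded vowel (*gukohti*, *jojva*, *are*, *depe*).
The last vowel of *e* is /e/, which is an unrounded vowel, so the suffix is -al, giving *eal*.
The last vowel of *tizu* is /u/, which is a rounded vowel, so the suffix is -uru, giving *tizuuru*.

eal, tizuuru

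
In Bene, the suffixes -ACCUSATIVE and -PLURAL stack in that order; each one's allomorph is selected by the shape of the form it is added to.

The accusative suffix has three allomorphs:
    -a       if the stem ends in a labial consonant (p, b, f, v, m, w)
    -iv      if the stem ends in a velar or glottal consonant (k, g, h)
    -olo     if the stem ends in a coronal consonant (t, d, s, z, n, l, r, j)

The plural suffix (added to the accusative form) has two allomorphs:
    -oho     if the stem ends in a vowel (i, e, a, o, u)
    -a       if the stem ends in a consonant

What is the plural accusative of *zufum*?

zufumaoho

The final consonant of *zufum* is /m/, which is labial, so the accusative suffix is -a, giving *zufuma*.
The accusative form *zufuma* — final sound /a/ (a vowel) → -oho → *zufumaoho*.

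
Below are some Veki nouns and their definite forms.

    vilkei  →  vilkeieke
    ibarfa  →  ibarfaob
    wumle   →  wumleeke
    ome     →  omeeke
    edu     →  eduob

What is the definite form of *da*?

Looking at the last vowel of each stem: -eke when the last vowel of the stem is a front vowel (*vilkei*, *wumle*, *ome*); -ob when the last vowel of the stem is a back vowel (*ibarfa*, *edu*).
The last vowel of *da* is /a/, which is a back vowel, so the suffix is -ob, giving *daob*.

daob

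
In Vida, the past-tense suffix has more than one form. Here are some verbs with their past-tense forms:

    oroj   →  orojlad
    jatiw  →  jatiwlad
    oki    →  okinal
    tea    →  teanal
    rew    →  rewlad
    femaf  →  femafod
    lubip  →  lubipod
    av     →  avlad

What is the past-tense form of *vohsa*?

vohsanal

Looking at the final sound of each stem: -od when the stem ends in a voiceless consonant (*femaf*, *lubip*); -lad when the stem ends in a voiced consonant (*oroj*, *jatiw*, *rew*, *av*); -nal when the stem ends in a vowel (*oki*, *tea*).
The final sound of *vohsa* is /a/, which is a vowel, so the suffix is -nal, giving *vohsanal*.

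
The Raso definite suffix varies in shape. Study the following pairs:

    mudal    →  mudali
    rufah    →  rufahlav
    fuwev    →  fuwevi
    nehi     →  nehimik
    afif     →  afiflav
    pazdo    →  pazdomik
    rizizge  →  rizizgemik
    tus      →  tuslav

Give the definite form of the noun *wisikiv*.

Looking at the final sound of each stem: -lav when the stem ends in a voiceless consonant (*rufah*, *afif*, *tus*); -i when the stem ends in a voiced consonant (*mudal*, *fuwev*); -mik when the stem ends in a vowel (*nehi*, *pazdo*, *rizizge*).
*wisikiv* — final sound /v/ (a voiced consonant) → -i → *wisikivi*.

wisikivi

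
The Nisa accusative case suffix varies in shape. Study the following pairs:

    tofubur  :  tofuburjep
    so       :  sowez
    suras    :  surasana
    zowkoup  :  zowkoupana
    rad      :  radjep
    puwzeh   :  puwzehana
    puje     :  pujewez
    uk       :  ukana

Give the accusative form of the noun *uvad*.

uvadjep

The alternation tracks the final sound of the stem — -ana when the stem ends in a voiceless consonant (*suras*, *zowkoup*, *puwzeh*, *uk*); -jep when the stem ends in a voiced consonant (*tofubur*, *rad*); -wez when the stem ends in a vowel (*so*, *puje*).
*uvad* — final sound /d/ (a voiced consonant) → -jep → *uvadjep*.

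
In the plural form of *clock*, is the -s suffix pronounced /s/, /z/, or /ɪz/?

The stem *clock* ends in a voiceless non-sibilant consonant.
The plural suffix surfaces as /ɪz/ after sibilants, /s/ after other voiceless consonants, and /z/ after other voiced sounds.
So the plural -s on *clock* is pronounced /s/.

/s/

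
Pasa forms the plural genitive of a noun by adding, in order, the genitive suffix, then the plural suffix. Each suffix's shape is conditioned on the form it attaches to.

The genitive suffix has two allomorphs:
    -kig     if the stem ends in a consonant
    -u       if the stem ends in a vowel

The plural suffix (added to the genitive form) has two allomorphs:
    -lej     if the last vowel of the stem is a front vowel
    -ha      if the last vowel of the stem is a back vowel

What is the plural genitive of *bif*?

Since the final sound of *bif* is /f/ (a consonant), it takes -kig, giving *bifkig*.
The last vowel of the genitive form *bifkig* is /i/, which is a front vowel, so the plural suffix is -lej, giving *bifkiglej*.

bifkiglej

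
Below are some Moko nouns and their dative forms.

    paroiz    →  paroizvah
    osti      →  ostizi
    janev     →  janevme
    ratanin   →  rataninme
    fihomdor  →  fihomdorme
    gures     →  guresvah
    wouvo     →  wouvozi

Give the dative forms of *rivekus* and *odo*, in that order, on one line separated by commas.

The suffix is conditioned by the final sound: -vah when the stem ends in a sibilant (*paroiz*, *gures*); -me when the stem ends in a non-sibilant consonant (*janev*, *ratanin*, *fihomdor*); -zi when the stem ends in a vowel (*osti*, *wouvo*).
Since the final sound of *rivekus* is /s/ (a sibilant), it takes -vah, giving *rivekusvah*.
*odo*: final sound = /o/, a vowel → -zi → *odozi*.

rivekusvah, odozi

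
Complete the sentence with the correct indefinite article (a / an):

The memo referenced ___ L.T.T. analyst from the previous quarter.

The indefinite article is chosen by the initial *sound* of the following word, not its spelling.
The initialism *L.T.T.* is read letter by letter; the first letter, L, is pronounced /ɛl/, which begins with a vowel sound.
So the article is *an*: The memo referenced an L.T.T. analyst from the previous quarter.

an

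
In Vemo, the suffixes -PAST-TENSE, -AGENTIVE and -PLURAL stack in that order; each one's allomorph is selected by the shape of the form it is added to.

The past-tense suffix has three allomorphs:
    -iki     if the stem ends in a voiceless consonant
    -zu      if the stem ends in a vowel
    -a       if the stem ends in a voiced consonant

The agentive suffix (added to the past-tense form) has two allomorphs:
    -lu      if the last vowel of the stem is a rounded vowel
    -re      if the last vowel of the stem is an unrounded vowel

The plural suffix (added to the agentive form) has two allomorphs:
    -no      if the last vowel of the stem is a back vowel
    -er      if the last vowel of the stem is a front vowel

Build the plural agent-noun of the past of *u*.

*u*: final sound = /u/, a vowel → -zu → *uzu*.
Since the last vowel of the past-tense form *uzu* is /u/ (a rounded vowel), it takes -lu, giving *uzulu*.
The last vowel of the agentive form *uzulu* is /u/, which is a back vowel, so the plural suffix is -no, giving *uzuluno*.

uzuluno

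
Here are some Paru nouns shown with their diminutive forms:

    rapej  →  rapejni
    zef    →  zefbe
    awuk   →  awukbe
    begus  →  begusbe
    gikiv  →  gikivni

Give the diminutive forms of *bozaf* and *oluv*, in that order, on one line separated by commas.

Looking at the final consonant of each stem: -be when the stem ends in a voiceless consonant (*zef*, *awuk*, *begus*); -ni when the stem ends in a voiced consonant (*rapej*, *gikiv*).
*bozaf* — final consonant /f/ (voiceless) → -be → *bozafbe*.
Since the final consonant of *oluv* is /v/ (voiced), it takes -ni, giving *oluvni*.

bozafbe, oluvni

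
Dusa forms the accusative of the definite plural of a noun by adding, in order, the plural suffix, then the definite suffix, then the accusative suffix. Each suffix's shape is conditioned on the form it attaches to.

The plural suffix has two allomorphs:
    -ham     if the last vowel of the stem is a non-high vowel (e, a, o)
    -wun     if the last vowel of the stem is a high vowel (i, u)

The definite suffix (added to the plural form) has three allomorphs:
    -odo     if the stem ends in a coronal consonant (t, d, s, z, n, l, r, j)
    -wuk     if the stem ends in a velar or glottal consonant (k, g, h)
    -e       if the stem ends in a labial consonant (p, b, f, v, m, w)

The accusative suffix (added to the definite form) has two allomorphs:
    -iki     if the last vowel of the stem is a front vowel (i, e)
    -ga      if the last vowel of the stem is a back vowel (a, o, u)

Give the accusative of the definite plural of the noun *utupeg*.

utupeghameiki

*utupeg*: last vowel = /e/, a non-high vowel → -ham → *utupegham*.
The plural form *utupegham* — final consonant /m/ (labial) → -e → *utupeghame*.
The last vowel of the definite form *utupeghame* is /e/, which is a front vowel, so the accusative suffix is -iki, giving *utupeghameiki*.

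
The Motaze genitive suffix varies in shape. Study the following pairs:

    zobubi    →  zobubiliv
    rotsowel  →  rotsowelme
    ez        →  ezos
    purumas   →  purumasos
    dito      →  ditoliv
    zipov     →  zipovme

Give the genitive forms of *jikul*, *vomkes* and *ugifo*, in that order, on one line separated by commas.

The alternation tracks the final sound of the stem — -os when the stem ends in a sibilant (*ez*, *purumas*); -me when the stem ends in a non-sibilant consonant (*rotsowel*, *zipov*); -liv when the stem ends in a vowel (*zobubi*, *dito*).
*jikul* — final sound /l/ (a non-sibilant consonant) → -me → *jikulme*.
*vomkes*: final sound = /s/, a sibilant → -os → *vomkesos*.
*ugifo* — final sound /o/ (a vowel) → -liv → *ugifoliv*.

jikulme, vomkesos, ugifoliv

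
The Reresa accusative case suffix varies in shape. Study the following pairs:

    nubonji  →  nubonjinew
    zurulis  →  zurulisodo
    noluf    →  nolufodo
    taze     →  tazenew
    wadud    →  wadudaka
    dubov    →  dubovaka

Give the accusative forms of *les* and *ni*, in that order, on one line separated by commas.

The pattern is voicing of the final sound: -odo when the stem ends in a voiceless consonant (*zurulis*, *noluf*); -aka when the stem ends in a voiced consonant (*wadud*, *dubov*); -new when the stem ends in a vowel (*nubonji*, *taze*).
The final sound of *les* is /s/, which is a voiceless consonant, so the suffix is -odo, giving *lesodo*.
*ni*: final sound = /i/, a vowel → -new → *ninew*.

lesodo, ninew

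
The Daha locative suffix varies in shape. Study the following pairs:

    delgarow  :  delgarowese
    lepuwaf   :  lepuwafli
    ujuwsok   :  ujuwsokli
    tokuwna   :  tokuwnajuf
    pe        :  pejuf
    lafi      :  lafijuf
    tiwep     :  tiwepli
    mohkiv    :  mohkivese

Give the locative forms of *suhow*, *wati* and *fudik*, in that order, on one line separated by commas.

suhowese, watijuf, fudikli

The pattern is voicing of the final sound: -li when the stem ends in a voiceless consonant (*lepuwaf*, *ujuwsok*, *tiwep*); -ese when the stem ends in a voiced consonant (*delgarow*, *mohkiv*); -juf when the stem ends in a vowel (*tokuwna*, *pe*, *lafi*).
*suhow* — final sound /w/ (a voiced consonant) → -ese → *suhowese*.
*wati* — final sound /i/ (a vowel) → -juf → *watijuf*.
Since the final sound of *fudik* is /k/ (a voiceless consonant), it takes -li, giving *fudikli*.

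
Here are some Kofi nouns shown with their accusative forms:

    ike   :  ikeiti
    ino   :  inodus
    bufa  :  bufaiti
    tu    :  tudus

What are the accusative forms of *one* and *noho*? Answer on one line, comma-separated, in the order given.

The pattern is rounding harmony: -dus when the last vowel of the stem is a rounded vowel (*ino*, *tu*); -iti when the last vowel of the stem is an unrounded vowel (*ike*, *bufa*).
*one*: last vowel = /e/, an unrounded vowel → -iti → *oneiti*.
Since the last vowel of *noho* is /o/ (a rounded vowel), it takes -dus, giving *nohodus*.

oneiti, nohodus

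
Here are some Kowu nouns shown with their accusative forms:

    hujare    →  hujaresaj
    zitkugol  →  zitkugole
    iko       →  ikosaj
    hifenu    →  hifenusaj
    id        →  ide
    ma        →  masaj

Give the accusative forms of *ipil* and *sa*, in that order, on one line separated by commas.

ipile, sasaj

Looking at the final sound of each stem: -e when the stem ends in a consonant (*zitkugol*, *id*); -saj when the stem ends in a vowel (*hujare*, *iko*, *hifenu*, *ma*).
*ipil*: final sound = /l/, a consonant → -e → *ipile*.
Since the final sound of *sa* is /a/ (a vowel), it takes -saj, giving *sasaj*.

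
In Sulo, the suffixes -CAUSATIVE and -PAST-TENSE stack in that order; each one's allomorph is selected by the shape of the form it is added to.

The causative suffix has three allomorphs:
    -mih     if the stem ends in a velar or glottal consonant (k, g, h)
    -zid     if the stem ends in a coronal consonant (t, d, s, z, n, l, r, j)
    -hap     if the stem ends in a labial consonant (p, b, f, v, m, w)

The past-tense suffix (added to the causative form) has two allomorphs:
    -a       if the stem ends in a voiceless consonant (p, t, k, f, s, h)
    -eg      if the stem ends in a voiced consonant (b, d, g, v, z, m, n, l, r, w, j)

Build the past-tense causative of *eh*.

*eh* — final consonant /h/ (velar/glottal) → -mih → *ehmih*.
Since the final consonant of the causative form *ehmih* is /h/ (voiceless), it takes -a, giving *ehmiha*.

ehmiha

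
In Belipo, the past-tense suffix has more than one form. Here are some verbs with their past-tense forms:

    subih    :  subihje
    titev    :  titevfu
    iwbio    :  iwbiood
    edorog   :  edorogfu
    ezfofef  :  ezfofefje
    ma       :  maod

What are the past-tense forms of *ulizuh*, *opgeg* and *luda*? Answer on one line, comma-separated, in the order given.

ulizuhje, opgegfu, ludaod

The alternation tracks the final sound of the stem — -je when the stem ends in a voiceless consonant (*subih*, *ezfofef*); -fu when the stem ends in a voiced consonant (*titev*, *edorog*); -od when the stem ends in a vowel (*iwbio*, *ma*).
*ulizuh* — final sound /h/ (a voiceless consonant) → -je → *ulizuhje*.
The final sound of *opgeg* is /g/, which is a voiced consonant, so the suffix is -fu, giving *opgegfu*.
*luda* — final sound /a/ (a vowel) → -od → *ludaod*.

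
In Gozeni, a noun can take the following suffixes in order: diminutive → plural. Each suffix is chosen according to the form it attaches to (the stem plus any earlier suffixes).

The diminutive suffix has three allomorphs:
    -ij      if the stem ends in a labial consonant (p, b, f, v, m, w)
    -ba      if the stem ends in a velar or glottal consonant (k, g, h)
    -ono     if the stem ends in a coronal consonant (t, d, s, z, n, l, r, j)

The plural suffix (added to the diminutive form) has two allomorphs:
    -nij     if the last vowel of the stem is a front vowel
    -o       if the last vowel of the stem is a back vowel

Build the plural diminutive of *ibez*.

Since the final consonant of *ibez* is /z/ (coronal), it takes -ono, giving *ibezono*.
Since the last vowel of the diminutive form *ibezono* is /o/ (a back vowel), it takes -o, giving *ibezonoo*.

ibezonoo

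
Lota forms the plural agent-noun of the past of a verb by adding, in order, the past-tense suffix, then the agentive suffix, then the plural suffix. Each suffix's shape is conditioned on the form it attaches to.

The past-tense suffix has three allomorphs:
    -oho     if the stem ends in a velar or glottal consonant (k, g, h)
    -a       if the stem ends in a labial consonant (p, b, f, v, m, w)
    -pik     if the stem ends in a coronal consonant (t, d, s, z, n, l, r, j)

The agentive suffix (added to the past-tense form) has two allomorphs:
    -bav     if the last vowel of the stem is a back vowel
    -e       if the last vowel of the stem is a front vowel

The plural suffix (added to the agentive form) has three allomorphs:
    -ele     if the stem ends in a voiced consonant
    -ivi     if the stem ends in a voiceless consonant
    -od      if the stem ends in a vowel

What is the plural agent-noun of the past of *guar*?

guarpikeod

*guar* — final consonant /r/ (coronal) → -pik → *guarpik*.
The past-tense form *guarpik*: last vowel = /i/, a front vowel → -e → *guarpike*.
The final sound of the agentive form *guarpike* is /e/, which is a vowel, so the plural suffix is -od, giving *guarpikeod*.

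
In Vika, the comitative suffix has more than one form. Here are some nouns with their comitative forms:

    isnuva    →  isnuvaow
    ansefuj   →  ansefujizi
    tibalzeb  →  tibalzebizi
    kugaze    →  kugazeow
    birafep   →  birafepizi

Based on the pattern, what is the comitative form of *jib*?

The pattern is consonant vs. vowel: -izi when the stem ends in a consonant (*ansefuj*, *tibalzeb*, *birafep*); -ow when the stem ends in a vowel (*isnuva*, *kugaze*).
*jib*: final sound = /b/, a consonant → -izi → *jibizi*.

jibizi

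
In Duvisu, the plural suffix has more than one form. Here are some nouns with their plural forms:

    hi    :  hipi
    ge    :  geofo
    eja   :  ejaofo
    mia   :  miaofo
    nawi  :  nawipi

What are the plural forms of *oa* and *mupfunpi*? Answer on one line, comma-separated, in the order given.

oaofo, mupfunpipi

The suffix is conditioned by the last vowel: -pi when the last vowel of the stem is a high vowel (*hi*, *nawi*); -ofo when the last vowel of the stem is a non-high vowel (*ge*, *eja*, *mia*).
*oa* — last vowel /a/ (a non-high vowel) → -ofo → *oaofo*.
*mupfunpi* — last vowel /i/ (a high vowel) → -pi → *mupfunpipi*.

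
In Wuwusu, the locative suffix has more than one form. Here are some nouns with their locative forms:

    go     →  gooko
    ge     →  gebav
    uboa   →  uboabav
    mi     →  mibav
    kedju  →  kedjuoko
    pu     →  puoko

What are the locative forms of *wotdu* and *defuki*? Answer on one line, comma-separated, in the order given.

Looking at the last vowel of each stem: -oko when the last vowel of the stem is a rounded vowel (*go*, *kedju*, *pu*); -bav when the last vowel of the stem is an unrounded vowel (*ge*, *uboa*, *mi*).
*wotdu*: last vowel = /u/, a rounded vowel → -oko → *wotduoko*.
Since the last vowel of *defuki* is /i/ (an unrounded vowel), it takes -bav, giving *defukibav*.

wotduoko, defukibav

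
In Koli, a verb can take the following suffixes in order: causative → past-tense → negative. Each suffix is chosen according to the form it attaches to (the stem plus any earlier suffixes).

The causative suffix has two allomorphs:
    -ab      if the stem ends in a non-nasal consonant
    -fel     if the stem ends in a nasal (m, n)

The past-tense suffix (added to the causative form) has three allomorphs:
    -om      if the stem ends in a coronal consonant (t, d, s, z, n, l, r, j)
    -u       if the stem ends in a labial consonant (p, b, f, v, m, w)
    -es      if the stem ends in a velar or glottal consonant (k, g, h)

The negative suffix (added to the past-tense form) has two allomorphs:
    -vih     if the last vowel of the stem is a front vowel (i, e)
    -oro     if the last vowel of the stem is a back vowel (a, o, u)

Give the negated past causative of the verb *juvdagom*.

The final consonant of *juvdagom* is /m/, which is a nasal, so the causative suffix is -fel, giving *juvdagomfel*.
Since the final consonant of the causative form *juvdagomfel* is /l/ (coronal), it takes -om, giving *juvdagomfelom*.
The past-tense form *juvdagomfelom* — last vowel /o/ (a back vowel) → -oro → *juvdagomfelomoro*.

juvdagomfelomoro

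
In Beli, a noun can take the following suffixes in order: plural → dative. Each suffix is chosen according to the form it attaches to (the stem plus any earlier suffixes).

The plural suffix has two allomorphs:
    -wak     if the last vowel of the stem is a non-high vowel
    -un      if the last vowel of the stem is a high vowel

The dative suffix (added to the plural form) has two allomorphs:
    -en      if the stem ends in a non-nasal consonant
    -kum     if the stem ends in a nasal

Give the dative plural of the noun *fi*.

fiunkum

Since the last vowel of *fi* is /i/ (a high vowel), it takes -un, giving *fiun*.
The final consonant of the plural form *fiun* is /n/, which is a nasal, so the dative suffix is -kum, giving *fiunkum*.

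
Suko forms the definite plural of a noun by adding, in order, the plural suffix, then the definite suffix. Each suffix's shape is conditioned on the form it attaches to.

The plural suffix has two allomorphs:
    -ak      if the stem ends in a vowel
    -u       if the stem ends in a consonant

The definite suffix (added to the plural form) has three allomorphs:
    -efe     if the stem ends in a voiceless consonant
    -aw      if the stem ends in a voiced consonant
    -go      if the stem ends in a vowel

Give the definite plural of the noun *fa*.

The final sound of *fa* is /a/, which is a vowel, so the plural suffix is -ak, giving *faak*.
The plural form *faak* — final sound /k/ (a voiceless consonant) → -efe → *faakefe*.

faakefe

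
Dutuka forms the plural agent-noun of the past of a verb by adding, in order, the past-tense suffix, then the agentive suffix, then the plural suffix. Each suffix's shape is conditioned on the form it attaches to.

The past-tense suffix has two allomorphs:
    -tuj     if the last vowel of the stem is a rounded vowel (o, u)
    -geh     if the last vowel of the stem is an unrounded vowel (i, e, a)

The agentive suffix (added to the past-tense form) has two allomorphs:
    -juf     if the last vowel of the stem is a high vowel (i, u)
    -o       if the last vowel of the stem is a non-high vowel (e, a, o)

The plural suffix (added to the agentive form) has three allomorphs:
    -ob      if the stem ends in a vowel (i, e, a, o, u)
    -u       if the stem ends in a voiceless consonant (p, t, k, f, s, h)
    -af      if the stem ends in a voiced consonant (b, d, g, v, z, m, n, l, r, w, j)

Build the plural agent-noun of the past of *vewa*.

vewagehoob

*vewa* — last vowel /a/ (an unrounded vowel) → -geh → *vewageh*.
The past-tense form *vewageh*: last vowel = /e/, a non-high vowel → -o → *vewageho*.
Since the final sound of the agentive form *vewageho* is /o/ (a vowel), it takes -ob, giving *vewagehoob*.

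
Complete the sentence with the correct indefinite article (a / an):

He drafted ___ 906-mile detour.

The indefinite article is chosen by the initial *sound* of the following word, not its spelling.
The number *906* is spoken "nine hundred …", beginning with /naɪn/ — a consonant sound.
So the article is *a*: He drafted a 906-mile detour.

a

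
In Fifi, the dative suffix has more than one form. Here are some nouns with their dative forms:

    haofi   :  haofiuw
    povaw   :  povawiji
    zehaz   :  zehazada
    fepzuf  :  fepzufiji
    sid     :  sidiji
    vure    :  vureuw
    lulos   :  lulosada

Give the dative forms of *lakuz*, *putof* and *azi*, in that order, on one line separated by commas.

The alternation tracks the final sound of the stem — -ada when the stem ends in a sibilant (*zehaz*, *lulos*); -iji when the stem ends in a non-sibilant consonant (*povaw*, *fepzuf*, *sid*); -uw when the stem ends in a vowel (*haofi*, *vure*).
Since the final sound of *lakuz* is /z/ (a sibilant), it takes -ada, giving *lakuzada*.
*putof*: final sound = /f/, a non-sibilant consonant → -iji → *putofiji*.
*azi*: final sound = /i/, a vowel → -uw → *aziuw*.

lakuzada, putofiji, aziuw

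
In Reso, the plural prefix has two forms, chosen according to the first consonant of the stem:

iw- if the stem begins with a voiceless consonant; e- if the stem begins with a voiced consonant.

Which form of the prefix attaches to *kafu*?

The first consonant of *kafu* is /k/, which is voiceless, so the prefix is iw-.

iw-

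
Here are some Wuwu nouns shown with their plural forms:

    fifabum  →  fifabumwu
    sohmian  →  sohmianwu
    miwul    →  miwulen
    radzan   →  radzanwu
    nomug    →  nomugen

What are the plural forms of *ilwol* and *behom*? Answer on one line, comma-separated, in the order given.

ilwolen, behomwu

The pattern is nasality of the final consonant: -wu when the stem ends in a nasal (*fifabum*, *sohmian*, *radzan*); -en when the stem ends in a non-nasal consonant (*miwul*, *nomug*).
*ilwol*: final consonant = /l/, non-nasal → -en → *ilwolen*.
*behom* — final consonant /m/ (a nasal) → -wu → *behomwu*.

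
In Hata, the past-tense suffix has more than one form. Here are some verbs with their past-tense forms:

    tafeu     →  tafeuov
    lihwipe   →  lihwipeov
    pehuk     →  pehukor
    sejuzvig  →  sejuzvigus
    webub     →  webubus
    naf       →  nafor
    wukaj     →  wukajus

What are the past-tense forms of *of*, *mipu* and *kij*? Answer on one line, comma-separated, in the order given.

ofor, mipuov, kijus

The pattern is voicing of the final sound: -or when the stem ends in a voiceless consonant (*pehuk*, *naf*); -us when the stem ends in a voiced consonant (*sejuzvig*, *webub*, *wukaj*); -ov when the stem ends in a vowel (*tafeu*, *lihwipe*).
*of* — final sound /f/ (a voiceless consonant) → -or → *ofor*.
*mipu*: final sound = /u/, a vowel → -ov → *mipuov*.
The final sound of *kij* is /j/, which is a voiced consonant, so the suffix is -us, giving *kijus*.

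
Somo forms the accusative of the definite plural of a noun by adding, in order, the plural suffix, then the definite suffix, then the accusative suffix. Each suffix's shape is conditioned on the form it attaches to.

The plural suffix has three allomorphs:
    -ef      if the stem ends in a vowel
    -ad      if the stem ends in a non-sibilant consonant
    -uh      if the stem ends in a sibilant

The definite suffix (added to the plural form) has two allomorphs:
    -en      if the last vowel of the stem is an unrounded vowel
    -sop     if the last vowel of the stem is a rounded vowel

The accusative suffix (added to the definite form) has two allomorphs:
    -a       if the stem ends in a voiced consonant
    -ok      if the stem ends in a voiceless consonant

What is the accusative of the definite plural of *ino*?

*ino* — final sound /o/ (a vowel) → -ef → *inoef*.
The last vowel of the plural form *inoef* is /e/, which is an unrounded vowel, so the definite suffix is -en, giving *inoefen*.
The definite form *inoefen*: final consonant = /n/, voiced → -a → *inoefena*.

inoefena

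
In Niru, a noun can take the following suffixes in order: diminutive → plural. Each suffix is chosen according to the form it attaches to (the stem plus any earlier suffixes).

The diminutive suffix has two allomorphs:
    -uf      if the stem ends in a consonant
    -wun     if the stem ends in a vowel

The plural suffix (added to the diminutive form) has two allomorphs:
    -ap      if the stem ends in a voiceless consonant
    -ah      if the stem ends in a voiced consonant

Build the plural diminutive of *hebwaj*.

hebwajufap

*hebwaj*: final sound = /j/, a consonant → -uf → *hebwajuf*.
The final consonant of the diminutive form *hebwajuf* is /f/, which is voiceless, so the plural suffix is -ap, giving *hebwajufap*.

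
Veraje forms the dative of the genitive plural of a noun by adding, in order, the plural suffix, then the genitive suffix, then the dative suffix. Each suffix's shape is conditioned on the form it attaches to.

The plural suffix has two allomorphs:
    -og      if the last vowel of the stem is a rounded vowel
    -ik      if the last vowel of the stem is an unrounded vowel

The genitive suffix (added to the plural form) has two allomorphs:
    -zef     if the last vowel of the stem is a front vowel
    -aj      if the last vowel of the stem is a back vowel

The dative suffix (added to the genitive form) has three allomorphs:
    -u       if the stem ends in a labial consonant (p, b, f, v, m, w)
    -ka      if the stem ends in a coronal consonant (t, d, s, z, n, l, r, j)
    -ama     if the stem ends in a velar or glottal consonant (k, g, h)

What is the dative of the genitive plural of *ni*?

*ni*: last vowel = /i/, an unrounded vowel → -ik → *niik*.
The plural form *niik* — last vowel /i/ (a front vowel) → -zef → *niikzef*.
The genitive form *niikzef*: final consonant = /f/, labial → -u → *niikzefu*.

niikzefu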